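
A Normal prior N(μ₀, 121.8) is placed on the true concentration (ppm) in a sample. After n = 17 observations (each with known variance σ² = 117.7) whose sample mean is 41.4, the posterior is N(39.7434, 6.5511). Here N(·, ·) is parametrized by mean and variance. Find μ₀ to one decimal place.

With known observation variance, the Normal–Normal posterior has precision τ_n = τ₀ + n/σ² and mean μ_n = (τ₀μ₀ + (n/σ²)x̄)/τ_n.
Here τ₀ = 1/121.8 = 0.008210 and τ_data = 17/117.7 = 0.144435, so τ_n = 0.152645.
Rearranging for μ₀: μ₀ = (μ_n·τ_n − τ_data·x̄)/τ₀ = (39.7434·0.152645 − 0.144435·41.4) / 0.008210 = 0.087022/0.008210 ≈ 10.6.

μ₀ = 10.6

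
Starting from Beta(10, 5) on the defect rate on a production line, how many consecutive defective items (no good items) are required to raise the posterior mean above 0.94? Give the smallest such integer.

After k defective items and 0 good items the posterior is Beta(10+k, 5), with mean (10+k)/(10+5+k).
Set (10+k)/(15+k) > 0.94 and solve: k > (0.94·15 − 10)/(1 − 0.94) = 68.333.
The smallest integer exceeding 68.333 is 69, and checking k=69: (79)/(84) = 0.9405 > 0.94.

k = 69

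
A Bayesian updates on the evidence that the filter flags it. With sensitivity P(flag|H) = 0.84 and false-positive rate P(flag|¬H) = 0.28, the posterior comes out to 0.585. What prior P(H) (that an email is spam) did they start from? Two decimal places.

In odds form, posterior odds = prior odds × likelihood ratio, so prior odds = posterior odds ÷ LR.
Posterior odds = 0.585/(1−0.585) = 1.4096. LR = 0.84/0.28 = 3.0000.
Prior odds = 1.4096/3.0000 = 0.4699, so P(H) = 0.4699/(1+0.4699) ≈ 0.32.

P(H) = 0.32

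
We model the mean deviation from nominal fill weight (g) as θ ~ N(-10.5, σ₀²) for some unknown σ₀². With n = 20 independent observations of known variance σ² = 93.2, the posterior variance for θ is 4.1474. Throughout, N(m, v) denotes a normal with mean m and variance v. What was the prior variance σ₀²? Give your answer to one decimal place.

σ₀² = 37.7

For the Normal–Normal model with known σ², precisions add: τ_n = τ₀ + n/σ².
So 1/σ₀² = 1/4.1474 − 20/93.2 = 0.241115 − 0.214592 = 0.026523.
Hence σ₀² = 1/0.026523 ≈ 37.7.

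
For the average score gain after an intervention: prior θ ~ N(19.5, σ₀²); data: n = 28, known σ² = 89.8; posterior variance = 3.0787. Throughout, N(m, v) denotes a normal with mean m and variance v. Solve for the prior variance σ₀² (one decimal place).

Posterior precision equals prior precision plus data precision: 1/σ_n² = 1/σ₀² + n/σ².
So 1/σ₀² = 1/3.0787 − 28/89.8 = 0.324812 − 0.311804 = 0.013008.
Hence σ₀² = 1/0.013008 ≈ 76.9.

σ₀² = 76.9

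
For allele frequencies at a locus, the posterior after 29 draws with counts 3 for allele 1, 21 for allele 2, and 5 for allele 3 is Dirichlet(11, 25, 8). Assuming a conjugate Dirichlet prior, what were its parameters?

Dirichlet(8, 4, 3)

For a Dirichlet(α) prior with multinomial counts c, the posterior is Dirichlet(α + c) componentwise.
Subtract each count from the matching posterior parameter: 11−3=8, 25−21=4, 8−5=3.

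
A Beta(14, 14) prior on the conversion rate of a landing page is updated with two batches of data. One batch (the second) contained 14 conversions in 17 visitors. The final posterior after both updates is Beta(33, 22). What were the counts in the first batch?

Because Beta–binomial updating is additive in the counts, the combined data contributed (α_post−α_prior, β_post−β_prior) successes and failures.
Total across both batches: 33−14=19 conversions, 22−14=8 bounces.
Subtract the second batch: 19−14=5 conversions and 8−3=5 bounces.

5 conversions and 5 bounces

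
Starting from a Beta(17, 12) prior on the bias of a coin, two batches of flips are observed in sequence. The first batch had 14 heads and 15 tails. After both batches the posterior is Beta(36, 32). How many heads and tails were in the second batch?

Because Beta–binomial updating is additive in the counts, the combined data contributed (α_post−α_prior, β_post−β_prior) successes and failures.
Total across both batches: 36−17=19 heads, 32−12=20 tails.
Subtract the first batch: 19−14=5 heads and 20−15=5 tails.

5 heads and 5 tails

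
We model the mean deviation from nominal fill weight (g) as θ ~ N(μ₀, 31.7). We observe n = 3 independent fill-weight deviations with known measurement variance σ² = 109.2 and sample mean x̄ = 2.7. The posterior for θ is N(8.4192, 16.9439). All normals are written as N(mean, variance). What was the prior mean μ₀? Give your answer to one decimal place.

μ₀ = 13.4

With known observation variance, the Normal–Normal posterior has precision τ_n = τ₀ + n/σ² and mean μ_n = (τ₀μ₀ + (n/σ²)x̄)/τ_n.
Here τ₀ = 1/31.7 = 0.031546 and τ_data = 3/109.2 = 0.027473, so τ_n = 0.059019.
Rearranging for μ₀: μ₀ = (μ_n·τ_n − τ_data·x̄)/τ₀ = (8.4192·0.059019 − 0.027473·2.7) / 0.031546 = 0.422716/0.031546 ≈ 13.4.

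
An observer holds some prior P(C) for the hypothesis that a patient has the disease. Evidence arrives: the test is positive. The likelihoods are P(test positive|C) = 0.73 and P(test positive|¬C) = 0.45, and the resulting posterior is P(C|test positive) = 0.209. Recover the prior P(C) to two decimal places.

In odds form, posterior odds = prior odds × likelihood ratio, so prior odds = posterior odds ÷ LR.
Posterior odds = 0.209/(1−0.209) = 0.2642. LR = 0.73/0.45 = 1.6222.
Prior odds = 0.2642/1.6222 = 0.1629, so P(C) = 0.1629/(1+0.1629) ≈ 0.14.

P(C) = 0.14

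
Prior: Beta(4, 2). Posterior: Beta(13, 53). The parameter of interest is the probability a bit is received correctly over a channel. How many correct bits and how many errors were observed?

9 correct bits and 51 errors

Beta is conjugate to the binomial likelihood: posterior = Beta(α+s, β+f).
So s = 13 − 4 = 9 and f = 53 − 2 = 51.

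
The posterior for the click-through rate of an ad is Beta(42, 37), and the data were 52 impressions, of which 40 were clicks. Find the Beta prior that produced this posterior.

Beta is conjugate to the binomial likelihood: posterior = Beta(α+s, β+f).
So α = 42 − 40 = 2 and β = 37 − 12 = 25.

Beta(2, 25)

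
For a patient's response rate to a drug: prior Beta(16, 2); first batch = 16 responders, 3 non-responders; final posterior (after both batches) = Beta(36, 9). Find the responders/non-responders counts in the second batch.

Because Beta–binomial updating is additive in the counts, the combined data contributed (α_post−α_prior, β_post−β_prior) successes and failures.
Total across both batches: 36−16=20 responders, 9−2=7 non-responders.
Subtract the first batch: 20−16=4 responders and 7−3=4 non-responders.

4 responders and 4 non-responders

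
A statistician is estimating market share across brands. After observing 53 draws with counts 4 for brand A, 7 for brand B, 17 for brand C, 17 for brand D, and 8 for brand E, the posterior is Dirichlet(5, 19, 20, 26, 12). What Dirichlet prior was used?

For a Dirichlet(α) prior with multinomial counts c, the posterior is Dirichlet(α + c) componentwise.
Subtract each count from the matching posterior parameter: 5−4=1, 19−7=12, 20−17=3, 26−17=9, 12−8=4.

Dirichlet(1, 12, 3, 9, 4)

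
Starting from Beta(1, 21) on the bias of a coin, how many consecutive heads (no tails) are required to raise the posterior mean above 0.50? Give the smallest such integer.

k = 21

After k heads and 0 tails the posterior is Beta(1+k, 21), with mean (1+k)/(1+21+k).
Set (1+k)/(22+k) > 0.50 and solve: k > (0.50·22 − 1)/(1 − 0.50) = 20.000.
The smallest integer exceeding 20.000 is 21.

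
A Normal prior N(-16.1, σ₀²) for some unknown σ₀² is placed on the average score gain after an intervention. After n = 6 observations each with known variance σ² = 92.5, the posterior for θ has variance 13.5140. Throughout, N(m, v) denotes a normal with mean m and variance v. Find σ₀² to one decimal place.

Posterior precision equals prior precision plus data precision: 1/σ_n² = 1/σ₀² + n/σ².
So 1/σ₀² = 1/13.5140 − 6/92.5 = 0.073997 − 0.064865 = 0.009132.
Hence σ₀² = 1/0.009132 ≈ 109.5.

σ₀² = 109.5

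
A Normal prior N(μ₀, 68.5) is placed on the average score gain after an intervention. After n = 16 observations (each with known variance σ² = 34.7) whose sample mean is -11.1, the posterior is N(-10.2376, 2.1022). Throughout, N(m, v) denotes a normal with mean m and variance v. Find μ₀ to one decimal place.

μ₀ = 17.0

The posterior mean is a precision-weighted average: μ_n = (τ₀μ₀ + τ_data·x̄)/(τ₀+τ_data), with τ₀=1/σ₀² and τ_data=n/σ².
Here τ₀ = 1/68.5 = 0.014599 and τ_data = 16/34.7 = 0.461095, so τ_n = 0.475694.
Rearranging for μ₀: μ₀ = (μ_n·τ_n − τ_data·x̄)/τ₀ = (-10.2376·0.475694 − 0.461095·-11.1) / 0.014599 = 0.248190/0.014599 ≈ 17.0.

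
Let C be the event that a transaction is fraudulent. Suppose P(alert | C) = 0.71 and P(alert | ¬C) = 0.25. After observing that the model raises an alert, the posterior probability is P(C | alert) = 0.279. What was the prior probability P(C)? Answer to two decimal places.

P(C) = 0.12

Bayes' rule in odds form gives O(C|E) = O(C)·[P(E|C)/P(E|¬C)], hence O(C) = O(C|E)/LR.
Posterior odds = 0.279/(1−0.279) = 0.3870. LR = 0.71/0.25 = 2.8400.
Prior odds = 0.3870/2.8400 = 0.1363, so P(C) = 0.1363/(1+0.1363) ≈ 0.12.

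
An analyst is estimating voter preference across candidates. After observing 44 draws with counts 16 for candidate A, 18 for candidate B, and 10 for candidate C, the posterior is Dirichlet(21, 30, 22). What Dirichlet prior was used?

Dirichlet(5, 12, 12)

For a Dirichlet(α) prior with multinomial counts c, the posterior is Dirichlet(α + c) componentwise.
Subtract each count from the matching posterior parameter: 21−16=5, 30−18=12, 22−10=12.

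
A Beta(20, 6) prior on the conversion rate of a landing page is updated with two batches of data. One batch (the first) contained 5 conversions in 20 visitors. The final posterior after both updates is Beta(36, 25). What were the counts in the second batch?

Sequential conjugate updates are equivalent to a single update on the pooled data, so total successes = posterior α − prior α and total failures = posterior β − prior β.
Total across both batches: 36−20=16 conversions, 25−6=19 bounces.
Subtract the first batch: 16−5=11 conversions and 19−15=4 bounces.

11 conversions and 4 bounces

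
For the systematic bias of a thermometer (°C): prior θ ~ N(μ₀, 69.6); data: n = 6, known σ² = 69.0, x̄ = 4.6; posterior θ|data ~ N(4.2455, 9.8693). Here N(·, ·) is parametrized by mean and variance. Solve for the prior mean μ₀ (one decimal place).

The posterior mean is a precision-weighted average: μ_n = (τ₀μ₀ + τ_data·x̄)/(τ₀+τ_data), with τ₀=1/σ₀² and τ_data=n/σ².
Here τ₀ = 1/69.6 = 0.014368 and τ_data = 6/69.0 = 0.086957, so τ_n = 0.101325.
Rearranging for μ₀: μ₀ = (μ_n·τ_n − τ_data·x̄)/τ₀ = (4.2455·0.101325 − 0.086957·4.6) / 0.014368 = 0.030173/0.014368 ≈ 2.1.

μ₀ = 2.1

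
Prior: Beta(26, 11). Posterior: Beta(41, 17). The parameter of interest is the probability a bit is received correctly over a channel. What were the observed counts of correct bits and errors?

Under Beta–binomial conjugacy the posterior parameters are (a+s, b+f).
So s = 41 − 26 = 15 and f = 17 − 11 = 6.

15 correct bits and 6 errors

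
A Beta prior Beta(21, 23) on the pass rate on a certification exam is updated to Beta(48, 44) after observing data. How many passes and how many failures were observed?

27 passes and 21 failures

A Beta(a, b) prior with s successes and f failures in binomial data gives a Beta(a+s, b+f) posterior.
Match parameters: s=48−21=27, f=44−23=21.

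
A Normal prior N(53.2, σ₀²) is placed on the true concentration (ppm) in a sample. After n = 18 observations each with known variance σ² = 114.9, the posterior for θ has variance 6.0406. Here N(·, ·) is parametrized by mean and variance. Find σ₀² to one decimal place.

σ₀² = 112.5

Posterior precision equals prior precision plus data precision: 1/σ_n² = 1/σ₀² + n/σ².
So 1/σ₀² = 1/6.0406 − 18/114.9 = 0.165546 − 0.156658 = 0.008888.
Hence σ₀² = 1/0.008888 ≈ 112.5.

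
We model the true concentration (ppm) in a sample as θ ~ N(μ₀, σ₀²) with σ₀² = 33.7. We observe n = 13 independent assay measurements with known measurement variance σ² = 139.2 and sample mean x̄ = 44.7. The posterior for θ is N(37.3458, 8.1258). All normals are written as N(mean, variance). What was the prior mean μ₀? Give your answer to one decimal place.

With known observation variance, the Normal–Normal posterior has precision τ_n = τ₀ + n/σ² and mean μ_n = (τ₀μ₀ + (n/σ²)x̄)/τ_n.
Here τ₀ = 1/33.7 = 0.029674 and τ_data = 13/139.2 = 0.093391, so τ_n = 0.123065.
Rearranging for μ₀: μ₀ = (μ_n·τ_n − τ_data·x̄)/τ₀ = (37.3458·0.123065 − 0.093391·44.7) / 0.029674 = 0.421383/0.029674 ≈ 14.2.

μ₀ = 14.2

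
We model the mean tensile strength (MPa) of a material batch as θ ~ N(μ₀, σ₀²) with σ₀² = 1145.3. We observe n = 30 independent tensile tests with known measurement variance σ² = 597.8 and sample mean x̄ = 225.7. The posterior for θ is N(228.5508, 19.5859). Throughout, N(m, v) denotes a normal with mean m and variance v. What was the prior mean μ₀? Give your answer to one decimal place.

The posterior mean is a precision-weighted average: μ_n = (τ₀μ₀ + τ_data·x̄)/(τ₀+τ_data), with τ₀=1/σ₀² and τ_data=n/σ².
Here τ₀ = 1/1145.3 = 0.000873 and τ_data = 30/597.8 = 0.050184, so τ_n = 0.051057.
Rearranging for μ₀: μ₀ = (μ_n·τ_n − τ_data·x̄)/τ₀ = (228.5508·0.051057 − 0.050184·225.7) / 0.000873 = 0.342589/0.000873 ≈ 392.4.

μ₀ = 392.4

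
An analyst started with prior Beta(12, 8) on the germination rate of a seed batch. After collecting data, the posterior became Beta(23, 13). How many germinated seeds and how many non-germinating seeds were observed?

11 germinated seeds and 5 non-germinating seeds

Beta is conjugate to the binomial likelihood: posterior = Beta(α+s, β+f).
Match parameters: s=23−12=11, f=13−8=5.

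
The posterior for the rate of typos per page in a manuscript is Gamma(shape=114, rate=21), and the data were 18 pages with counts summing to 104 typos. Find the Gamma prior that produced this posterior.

Gamma(shape=10, rate=3)

Gamma–Poisson conjugacy: posterior shape = α + Σxᵢ, posterior rate = β + n.
So α = 114 − 104 = 10 and β = 21 − 18 = 3.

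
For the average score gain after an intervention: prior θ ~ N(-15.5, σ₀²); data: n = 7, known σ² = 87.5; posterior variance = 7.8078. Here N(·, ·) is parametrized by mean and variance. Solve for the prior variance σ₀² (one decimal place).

For the Normal–Normal model with known σ², precisions add: τ_n = τ₀ + n/σ².
So 1/σ₀² = 1/7.8078 − 7/87.5 = 0.128077 − 0.080000 = 0.048077.
Hence σ₀² = 1/0.048077 ≈ 20.8.

σ₀² = 20.8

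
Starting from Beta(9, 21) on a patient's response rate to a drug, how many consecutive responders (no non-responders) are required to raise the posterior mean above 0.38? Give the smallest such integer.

k = 4

After k responders and 0 non-responders the posterior is Beta(9+k, 21), with mean (9+k)/(9+21+k).
Set (9+k)/(30+k) > 0.38 and solve: k > (0.38·30 − 9)/(1 − 0.38) = 3.871.
The smallest integer exceeding 3.871 is 4, and checking k=4: (13)/(34) = 0.3824 > 0.38.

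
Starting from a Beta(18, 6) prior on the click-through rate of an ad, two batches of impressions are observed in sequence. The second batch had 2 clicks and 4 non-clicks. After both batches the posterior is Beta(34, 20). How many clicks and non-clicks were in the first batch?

14 clicks and 10 non-clicks

Sequential conjugate updates are equivalent to a single update on the pooled data, so total successes = posterior α − prior α and total failures = posterior β − prior β.
Total across both batches: 34−18=16 clicks, 20−6=14 non-clicks.
Subtract the second batch: 16−2=14 clicks and 14−4=10 non-clicks.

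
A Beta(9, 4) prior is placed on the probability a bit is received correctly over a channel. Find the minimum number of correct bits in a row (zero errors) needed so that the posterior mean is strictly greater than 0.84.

k = 13

After k correct bits and 0 errors the posterior is Beta(9+k, 4), with mean (9+k)/(9+4+k).
Set (9+k)/(13+k) > 0.84 and solve: k > (0.84·13 − 9)/(1 − 0.84) = 12.000.
The smallest integer exceeding 12.000 is 13, and checking k=13: (22)/(26) = 0.8462 > 0.84.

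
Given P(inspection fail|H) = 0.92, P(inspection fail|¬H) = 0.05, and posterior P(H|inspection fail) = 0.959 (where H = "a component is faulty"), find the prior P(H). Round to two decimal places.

P(H) = 0.56

In odds form, posterior odds = prior odds × likelihood ratio, so prior odds = posterior odds ÷ LR.
Posterior odds = 0.959/(1−0.959) = 23.3902. LR = 0.92/0.05 = 18.4000.
Prior odds = 23.3902/18.4000 = 1.2712, so P(H) = 1.2712/(1+1.2712) ≈ 0.56.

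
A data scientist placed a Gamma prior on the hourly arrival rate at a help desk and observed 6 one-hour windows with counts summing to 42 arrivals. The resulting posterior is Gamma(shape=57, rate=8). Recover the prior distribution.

Gamma(shape=15, rate=2)

A Gamma(α, β) prior (rate parametrization) on a Poisson rate with n observations summing to S gives posterior Gamma(α+S, β+n).
So α = 57 − 42 = 15 and β = 8 − 6 = 2.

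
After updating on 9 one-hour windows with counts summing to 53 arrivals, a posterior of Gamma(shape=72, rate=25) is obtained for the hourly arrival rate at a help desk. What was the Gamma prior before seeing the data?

Gamma(shape=19, rate=16)

A Gamma(α, β) prior (rate parametrization) on a Poisson rate with n observations summing to S gives posterior Gamma(α+S, β+n).
So α = 72 − 53 = 19 and β = 25 − 9 = 16.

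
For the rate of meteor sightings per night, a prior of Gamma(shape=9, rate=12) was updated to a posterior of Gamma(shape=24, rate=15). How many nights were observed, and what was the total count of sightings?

Gamma–Poisson conjugacy: posterior shape = α + Σxᵢ, posterior rate = β + n.
Matching: Σxᵢ = 24 − 9 = 15 and n = 15 − 12 = 3.

n = 3 nights with total 15 sightings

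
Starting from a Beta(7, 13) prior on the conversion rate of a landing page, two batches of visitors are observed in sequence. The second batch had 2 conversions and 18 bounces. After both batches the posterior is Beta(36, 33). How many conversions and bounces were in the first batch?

Sequential conjugate updates are equivalent to a single update on the pooled data, so total successes = posterior α − prior α and total failures = posterior β − prior β.
Total across both batches: 36−7=29 conversions, 33−13=20 bounces.
Subtract the second batch: 29−2=27 conversions and 20−18=2 bounces.

27 conversions and 2 bounces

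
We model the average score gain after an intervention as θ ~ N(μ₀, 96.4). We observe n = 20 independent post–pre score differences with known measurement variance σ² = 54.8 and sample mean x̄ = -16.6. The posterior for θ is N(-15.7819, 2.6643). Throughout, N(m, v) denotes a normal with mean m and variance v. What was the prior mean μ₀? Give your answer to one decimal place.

μ₀ = 13.0

The posterior mean is a precision-weighted average: μ_n = (τ₀μ₀ + τ_data·x̄)/(τ₀+τ_data), with τ₀=1/σ₀² and τ_data=n/σ².
Here τ₀ = 1/96.4 = 0.010373 and τ_data = 20/54.8 = 0.364964, so τ_n = 0.375337.
Rearranging for μ₀: μ₀ = (μ_n·τ_n − τ_data·x̄)/τ₀ = (-15.7819·0.375337 − 0.364964·-16.6) / 0.010373 = 0.134871/0.010373 ≈ 13.0.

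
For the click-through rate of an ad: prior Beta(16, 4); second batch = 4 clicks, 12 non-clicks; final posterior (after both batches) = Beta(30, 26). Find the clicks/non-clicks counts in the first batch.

Because Beta–binomial updating is additive in the counts, the combined data contributed (α_post−α_prior, β_post−β_prior) successes and failures.
Total across both batches: 30−16=14 clicks, 26−4=22 non-clicks.
Subtract the second batch: 14−4=10 clicks and 22−12=10 non-clicks.

10 clicks and 10 non-clicks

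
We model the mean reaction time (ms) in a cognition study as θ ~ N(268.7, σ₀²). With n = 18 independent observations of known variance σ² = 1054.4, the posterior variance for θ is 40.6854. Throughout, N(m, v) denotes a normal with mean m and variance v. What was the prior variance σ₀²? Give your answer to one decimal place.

For the Normal–Normal model with known σ², precisions add: τ_n = τ₀ + n/σ².
So 1/σ₀² = 1/40.6854 − 18/1054.4 = 0.024579 − 0.017071 = 0.007508.
Hence σ₀² = 1/0.007508 ≈ 133.2.

σ₀² = 133.2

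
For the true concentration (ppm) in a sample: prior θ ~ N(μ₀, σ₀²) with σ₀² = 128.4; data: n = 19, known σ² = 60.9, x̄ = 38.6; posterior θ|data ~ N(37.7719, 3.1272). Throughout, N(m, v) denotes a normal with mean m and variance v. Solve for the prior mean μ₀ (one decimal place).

The posterior mean is a precision-weighted average: μ_n = (τ₀μ₀ + τ_data·x̄)/(τ₀+τ_data), with τ₀=1/σ₀² and τ_data=n/σ².
Here τ₀ = 1/128.4 = 0.007788 and τ_data = 19/60.9 = 0.311987, so τ_n = 0.319775.
Rearranging for μ₀: μ₀ = (μ_n·τ_n − τ_data·x̄)/τ₀ = (37.7719·0.319775 − 0.311987·38.6) / 0.007788 = 0.035811/0.007788 ≈ 4.6.

μ₀ = 4.6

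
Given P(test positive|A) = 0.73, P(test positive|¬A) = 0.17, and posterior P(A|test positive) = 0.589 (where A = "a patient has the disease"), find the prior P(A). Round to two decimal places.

Bayes' rule in odds form gives O(A|E) = O(A)·[P(E|A)/P(E|¬A)], hence O(A) = O(A|E)/LR.
Posterior odds = 0.589/(1−0.589) = 1.4331. LR = 0.73/0.17 = 4.2941.
Prior odds = 1.4331/4.2941 = 0.3337, so P(A) = 0.3337/(1+0.3337) ≈ 0.25.

P(A) = 0.25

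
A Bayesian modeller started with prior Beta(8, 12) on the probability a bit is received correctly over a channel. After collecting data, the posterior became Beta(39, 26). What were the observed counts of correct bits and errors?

31 correct bits and 14 errors

Under Beta–binomial conjugacy the posterior parameters are (a+s, b+f).
Match parameters: s=39−8=31, f=26−12=14.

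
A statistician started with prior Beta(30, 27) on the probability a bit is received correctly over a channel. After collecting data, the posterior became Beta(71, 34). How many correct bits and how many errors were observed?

Beta is conjugate to the binomial likelihood: posterior = Beta(a+s, b+f).
So s = 71 − 30 = 41 and f = 34 − 27 = 7.

41 correct bits and 7 errors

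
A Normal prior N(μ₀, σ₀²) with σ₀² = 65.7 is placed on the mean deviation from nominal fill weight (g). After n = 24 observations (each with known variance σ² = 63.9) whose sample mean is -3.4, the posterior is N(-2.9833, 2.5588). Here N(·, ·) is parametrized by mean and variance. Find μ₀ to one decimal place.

The posterior mean is a precision-weighted average: μ_n = (τ₀μ₀ + τ_data·x̄)/(τ₀+τ_data), with τ₀=1/σ₀² and τ_data=n/σ².
Here τ₀ = 1/65.7 = 0.015221 and τ_data = 24/63.9 = 0.375587, so τ_n = 0.390808.
Rearranging for μ₀: μ₀ = (μ_n·τ_n − τ_data·x̄)/τ₀ = (-2.9833·0.390808 − 0.375587·-3.4) / 0.015221 = 0.111098/0.015221 ≈ 7.3.

μ₀ = 7.3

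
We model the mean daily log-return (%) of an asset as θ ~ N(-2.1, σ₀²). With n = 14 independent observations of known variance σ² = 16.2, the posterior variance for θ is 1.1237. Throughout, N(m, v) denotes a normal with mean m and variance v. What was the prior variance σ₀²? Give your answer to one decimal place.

σ₀² = 38.9

Posterior precision equals prior precision plus data precision: 1/σ_n² = 1/σ₀² + n/σ².
So 1/σ₀² = 1/1.1237 − 14/16.2 = 0.889917 − 0.864198 = 0.025719.
Hence σ₀² = 1/0.025719 ≈ 38.9.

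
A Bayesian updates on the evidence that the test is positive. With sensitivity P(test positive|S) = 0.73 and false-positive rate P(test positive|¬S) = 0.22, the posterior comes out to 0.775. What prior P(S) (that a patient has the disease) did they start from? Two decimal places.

P(S) = 0.51

In odds form, posterior odds = prior odds × likelihood ratio, so prior odds = posterior odds ÷ LR.
Posterior odds = 0.775/(1−0.775) = 3.4444. LR = 0.73/0.22 = 3.3182.
Prior odds = 3.4444/3.3182 = 1.0380, so P(S) = 1.0380/(1+1.0380) ≈ 0.51.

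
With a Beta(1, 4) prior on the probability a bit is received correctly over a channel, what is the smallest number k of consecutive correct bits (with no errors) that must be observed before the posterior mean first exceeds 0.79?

k = 15

After k correct bits and 0 errors the posterior is Beta(1+k, 4), with mean (1+k)/(1+4+k).
Set (1+k)/(5+k) > 0.79 and solve: k > (0.79·5 − 1)/(1 − 0.79) = 14.048.
The smallest integer exceeding 14.048 is 15.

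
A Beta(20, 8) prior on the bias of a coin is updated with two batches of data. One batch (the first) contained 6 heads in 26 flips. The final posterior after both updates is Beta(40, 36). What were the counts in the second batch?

Because Beta–binomial updating is additive in the counts, the combined data contributed (α_post−α_prior, β_post−β_prior) successes and failures.
Total across both batches: 40−20=20 heads, 36−8=28 tails.
Subtract the first batch: 20−6=14 heads and 28−20=8 tails.

14 heads and 8 tails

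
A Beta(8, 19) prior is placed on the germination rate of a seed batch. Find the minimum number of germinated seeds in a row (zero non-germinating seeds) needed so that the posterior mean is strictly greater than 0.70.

k = 37

After k germinated seeds and 0 non-germinating seeds the posterior is Beta(8+k, 19), with mean (8+k)/(8+19+k).
Set (8+k)/(27+k) > 0.70 and solve: k > (0.70·27 − 8)/(1 − 0.70) = 36.333.
The smallest integer exceeding 36.333 is 37.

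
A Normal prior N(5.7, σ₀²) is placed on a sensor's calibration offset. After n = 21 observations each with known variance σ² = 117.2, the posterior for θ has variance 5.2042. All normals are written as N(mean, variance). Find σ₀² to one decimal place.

For the Normal–Normal model with known σ², precisions add: τ_n = τ₀ + n/σ².
So 1/σ₀² = 1/5.2042 − 21/117.2 = 0.192152 − 0.179181 = 0.012971.
Hence σ₀² = 1/0.012971 ≈ 77.1.

σ₀² = 77.1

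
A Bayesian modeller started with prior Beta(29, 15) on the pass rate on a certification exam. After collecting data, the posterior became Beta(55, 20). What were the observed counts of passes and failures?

Beta is conjugate to the binomial likelihood: posterior = Beta(α+s, β+f).
Match parameters: s=55−29=26, f=20−15=5.

26 passes and 5 failures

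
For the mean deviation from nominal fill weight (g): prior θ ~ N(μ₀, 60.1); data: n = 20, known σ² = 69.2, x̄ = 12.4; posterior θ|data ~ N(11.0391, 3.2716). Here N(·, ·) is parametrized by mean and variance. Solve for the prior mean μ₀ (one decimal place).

μ₀ = -12.6

With known observation variance, the Normal–Normal posterior has precision τ_n = τ₀ + n/σ² and mean μ_n = (τ₀μ₀ + (n/σ²)x̄)/τ_n.
Here τ₀ = 1/60.1 = 0.016639 and τ_data = 20/69.2 = 0.289017, so τ_n = 0.305656.
Rearranging for μ₀: μ₀ = (μ_n·τ_n − τ_data·x̄)/τ₀ = (11.0391·0.305656 − 0.289017·12.4) / 0.016639 = -0.209644/0.016639 ≈ -12.6.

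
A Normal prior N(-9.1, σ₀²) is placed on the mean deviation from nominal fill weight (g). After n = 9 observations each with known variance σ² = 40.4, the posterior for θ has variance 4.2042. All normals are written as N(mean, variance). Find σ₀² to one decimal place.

σ₀² = 66.3

For the Normal–Normal model with known σ², precisions add: τ_n = τ₀ + n/σ².
So 1/σ₀² = 1/4.2042 − 9/40.4 = 0.237857 − 0.222772 = 0.015085.
Hence σ₀² = 1/0.015085 ≈ 66.3.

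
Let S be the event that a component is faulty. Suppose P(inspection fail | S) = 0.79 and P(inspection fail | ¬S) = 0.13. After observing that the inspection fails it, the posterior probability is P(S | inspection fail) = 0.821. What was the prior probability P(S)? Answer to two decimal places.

P(S) = 0.43

In odds form, posterior odds = prior odds × likelihood ratio, so prior odds = posterior odds ÷ LR.
Posterior odds = 0.821/(1−0.821) = 4.5866. LR = 0.79/0.13 = 6.0769.
Prior odds = 4.5866/6.0769 = 0.7548, so P(S) = 0.7548/(1+0.7548) ≈ 0.43.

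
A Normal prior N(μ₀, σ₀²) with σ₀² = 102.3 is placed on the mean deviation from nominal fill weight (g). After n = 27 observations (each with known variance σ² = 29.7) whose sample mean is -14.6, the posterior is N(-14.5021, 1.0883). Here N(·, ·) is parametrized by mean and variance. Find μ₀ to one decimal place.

With known observation variance, the Normal–Normal posterior has precision τ_n = τ₀ + n/σ² and mean μ_n = (τ₀μ₀ + (n/σ²)x̄)/τ_n.
Here τ₀ = 1/102.3 = 0.009775 and τ_data = 27/29.7 = 0.909091, so τ_n = 0.918866.
Rearranging for μ₀: μ₀ = (μ_n·τ_n − τ_data·x̄)/τ₀ = (-14.5021·0.918866 − 0.909091·-14.6) / 0.009775 = -0.052758/0.009775 ≈ -5.4.

μ₀ = -5.4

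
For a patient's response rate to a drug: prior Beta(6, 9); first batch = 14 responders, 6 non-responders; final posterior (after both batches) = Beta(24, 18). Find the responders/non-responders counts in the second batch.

4 responders and 3 non-responders

Sequential conjugate updates are equivalent to a single update on the pooled data, so total successes = posterior α − prior α and total failures = posterior β − prior β.
Total across both batches: 24−6=18 responders, 18−9=9 non-responders.
Subtract the first batch: 18−14=4 responders and 9−6=3 non-responders.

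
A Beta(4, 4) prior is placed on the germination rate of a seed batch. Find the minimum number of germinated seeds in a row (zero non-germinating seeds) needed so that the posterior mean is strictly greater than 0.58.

After k germinated seeds and 0 non-germinating seeds the posterior is Beta(4+k, 4), with mean (4+k)/(4+4+k).
Set (4+k)/(8+k) > 0.58 and solve: k > (0.58·8 − 4)/(1 − 0.58) = 1.524.
The smallest integer exceeding 1.524 is 2.

k = 2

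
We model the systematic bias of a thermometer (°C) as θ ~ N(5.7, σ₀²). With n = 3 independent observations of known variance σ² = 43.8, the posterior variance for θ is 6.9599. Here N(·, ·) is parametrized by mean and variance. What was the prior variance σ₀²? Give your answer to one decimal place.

Posterior precision equals prior precision plus data precision: 1/σ_n² = 1/σ₀² + n/σ².
So 1/σ₀² = 1/6.9599 − 3/43.8 = 0.143680 − 0.068493 = 0.075187.
Hence σ₀² = 1/0.075187 ≈ 13.3.

σ₀² = 13.3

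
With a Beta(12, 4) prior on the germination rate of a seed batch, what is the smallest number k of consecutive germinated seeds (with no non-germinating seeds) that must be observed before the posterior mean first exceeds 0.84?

k = 10

After k germinated seeds and 0 non-germinating seeds the posterior is Beta(12+k, 4), with mean (12+k)/(12+4+k).
Set (12+k)/(16+k) > 0.84 and solve: k > (0.84·16 − 12)/(1 − 0.84) = 9.000.
The smallest integer exceeding 9.000 is 10, and checking k=10: (22)/(26) = 0.8462 > 0.84.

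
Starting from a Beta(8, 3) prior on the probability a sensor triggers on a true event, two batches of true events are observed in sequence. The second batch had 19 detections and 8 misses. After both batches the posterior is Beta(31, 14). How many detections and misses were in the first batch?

Sequential conjugate updates are equivalent to a single update on the pooled data, so total successes = posterior α − prior α and total failures = posterior β − prior β.
Total across both batches: 31−8=23 detections, 14−3=11 misses.
Subtract the second batch: 23−19=4 detections and 11−8=3 misses.

4 detections and 3 misses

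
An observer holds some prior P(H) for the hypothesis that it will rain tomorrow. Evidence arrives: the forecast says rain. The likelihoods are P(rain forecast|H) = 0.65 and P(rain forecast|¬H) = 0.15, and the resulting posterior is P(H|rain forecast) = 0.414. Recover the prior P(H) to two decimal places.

In odds form, posterior odds = prior odds × likelihood ratio, so prior odds = posterior odds ÷ LR.
Posterior odds = 0.414/(1−0.414) = 0.7065. LR = 0.65/0.15 = 4.3333.
Prior odds = 0.7065/4.3333 = 0.1630, so P(H) = 0.1630/(1+0.1630) ≈ 0.14.

P(H) = 0.14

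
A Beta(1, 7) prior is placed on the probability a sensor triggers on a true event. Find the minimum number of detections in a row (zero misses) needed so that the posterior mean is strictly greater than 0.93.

k = 93

After k detections and 0 misses the posterior is Beta(1+k, 7), with mean (1+k)/(1+7+k).
Set (1+k)/(8+k) > 0.93 and solve: k > (0.93·8 − 1)/(1 − 0.93) = 92.000.
The smallest integer exceeding 92.000 is 93, and checking k=93: (94)/(101) = 0.9307 > 0.93.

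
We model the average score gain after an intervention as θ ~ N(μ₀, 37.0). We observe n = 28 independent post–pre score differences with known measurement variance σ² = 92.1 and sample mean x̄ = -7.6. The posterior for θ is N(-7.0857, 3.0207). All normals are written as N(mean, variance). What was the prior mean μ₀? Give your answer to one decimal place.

The posterior mean is a precision-weighted average: μ_n = (τ₀μ₀ + τ_data·x̄)/(τ₀+τ_data), with τ₀=1/σ₀² and τ_data=n/σ².
Here τ₀ = 1/37.0 = 0.027027 and τ_data = 28/92.1 = 0.304017, so τ_n = 0.331044.
Rearranging for μ₀: μ₀ = (μ_n·τ_n − τ_data·x̄)/τ₀ = (-7.0857·0.331044 − 0.304017·-7.6) / 0.027027 = -0.035149/0.027027 ≈ -1.3.

μ₀ = -1.3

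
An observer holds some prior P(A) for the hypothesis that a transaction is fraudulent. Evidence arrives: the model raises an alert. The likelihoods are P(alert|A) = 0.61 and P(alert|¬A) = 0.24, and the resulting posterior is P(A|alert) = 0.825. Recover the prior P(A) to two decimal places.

P(A) = 0.65

In odds form, posterior odds = prior odds × likelihood ratio, so prior odds = posterior odds ÷ LR.
Posterior odds = 0.825/(1−0.825) = 4.7143. LR = 0.61/0.24 = 2.5417.
Prior odds = 4.7143/2.5417 = 1.8548, so P(A) = 1.8548/(1+1.8548) ≈ 0.65.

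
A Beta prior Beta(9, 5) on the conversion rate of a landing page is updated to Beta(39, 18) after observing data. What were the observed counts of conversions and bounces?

30 conversions and 13 bounces

Beta is conjugate to the binomial likelihood: posterior = Beta(α+s, β+f).
So s = 39 − 9 = 30 and f = 18 − 5 = 13.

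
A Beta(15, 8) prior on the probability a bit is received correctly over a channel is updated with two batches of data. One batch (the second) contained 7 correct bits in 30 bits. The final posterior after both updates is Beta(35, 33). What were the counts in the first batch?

13 correct bits and 2 errors

Sequential conjugate updates are equivalent to a single update on the pooled data, so total successes = posterior α − prior α and total failures = posterior β − prior β.
Total across both batches: 35−15=20 correct bits, 33−8=25 errors.
Subtract the second batch: 20−7=13 correct bits and 25−23=2 errors.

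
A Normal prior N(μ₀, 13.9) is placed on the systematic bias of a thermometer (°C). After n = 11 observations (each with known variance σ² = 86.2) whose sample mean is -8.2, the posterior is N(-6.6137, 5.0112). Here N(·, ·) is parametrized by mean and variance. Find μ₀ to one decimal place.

μ₀ = -3.8

The posterior mean is a precision-weighted average: μ_n = (τ₀μ₀ + τ_data·x̄)/(τ₀+τ_data), with τ₀=1/σ₀² and τ_data=n/σ².
Here τ₀ = 1/13.9 = 0.071942 and τ_data = 11/86.2 = 0.127610, so τ_n = 0.199552.
Rearranging for μ₀: μ₀ = (μ_n·τ_n − τ_data·x̄)/τ₀ = (-6.6137·0.199552 − 0.127610·-8.2) / 0.071942 = -0.273375/0.071942 ≈ -3.8.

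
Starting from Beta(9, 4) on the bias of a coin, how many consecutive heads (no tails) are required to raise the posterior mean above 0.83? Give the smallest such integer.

After k heads and 0 tails the posterior is Beta(9+k, 4), with mean (9+k)/(9+4+k).
Set (9+k)/(13+k) > 0.83 and solve: k > (0.83·13 − 9)/(1 − 0.83) = 10.529.
The smallest integer exceeding 10.529 is 11.

k = 11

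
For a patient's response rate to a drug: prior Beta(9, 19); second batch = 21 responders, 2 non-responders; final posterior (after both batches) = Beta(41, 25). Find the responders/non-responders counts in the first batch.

Because Beta–binomial updating is additive in the counts, the combined data contributed (α_post−α_prior, β_post−β_prior) successes and failures.
Total across both batches: 41−9=32 responders, 25−19=6 non-responders.
Subtract the second batch: 32−21=11 responders and 6−2=4 non-responders.

11 responders and 4 non-responders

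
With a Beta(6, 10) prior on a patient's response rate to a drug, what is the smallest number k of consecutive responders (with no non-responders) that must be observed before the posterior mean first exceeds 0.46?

After k responders and 0 non-responders the posterior is Beta(6+k, 10), with mean (6+k)/(6+10+k).
Set (6+k)/(16+k) > 0.46 and solve: k > (0.46·16 − 6)/(1 − 0.46) = 2.519.
The smallest integer exceeding 2.519 is 3.

k = 3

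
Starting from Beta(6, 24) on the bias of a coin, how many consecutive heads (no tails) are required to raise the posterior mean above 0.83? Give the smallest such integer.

After k heads and 0 tails the posterior is Beta(6+k, 24), with mean (6+k)/(6+24+k).
Set (6+k)/(30+k) > 0.83 and solve: k > (0.83·30 − 6)/(1 − 0.83) = 111.176.
The smallest integer exceeding 111.176 is 112.

k = 112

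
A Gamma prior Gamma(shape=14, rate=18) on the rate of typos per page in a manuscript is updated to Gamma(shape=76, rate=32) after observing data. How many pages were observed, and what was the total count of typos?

A Gamma(α, β) prior (rate parametrization) on a Poisson rate with n observations summing to S gives posterior Gamma(α+S, β+n).
Matching: Σxᵢ = 76 − 14 = 62 and n = 32 − 18 = 14.

n = 14 pages with total 62 typos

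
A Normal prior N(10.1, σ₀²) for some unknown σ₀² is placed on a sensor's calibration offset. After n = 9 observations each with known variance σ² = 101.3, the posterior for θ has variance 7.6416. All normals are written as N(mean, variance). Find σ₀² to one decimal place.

For the Normal–Normal model with known σ², precisions add: τ_n = τ₀ + n/σ².
So 1/σ₀² = 1/7.6416 − 9/101.3 = 0.130863 − 0.088845 = 0.042018.
Hence σ₀² = 1/0.042018 ≈ 23.8.

σ₀² = 23.8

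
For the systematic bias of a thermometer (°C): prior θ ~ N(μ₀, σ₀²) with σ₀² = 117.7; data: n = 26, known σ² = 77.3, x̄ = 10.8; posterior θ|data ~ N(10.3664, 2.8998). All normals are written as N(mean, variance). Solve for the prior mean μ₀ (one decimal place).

μ₀ = -6.8

With known observation variance, the Normal–Normal posterior has precision τ_n = τ₀ + n/σ² and mean μ_n = (τ₀μ₀ + (n/σ²)x̄)/τ_n.
Here τ₀ = 1/117.7 = 0.008496 and τ_data = 26/77.3 = 0.336352, so τ_n = 0.344848.
Rearranging for μ₀: μ₀ = (μ_n·τ_n − τ_data·x̄)/τ₀ = (10.3664·0.344848 − 0.336352·10.8) / 0.008496 = -0.057769/0.008496 ≈ -6.8.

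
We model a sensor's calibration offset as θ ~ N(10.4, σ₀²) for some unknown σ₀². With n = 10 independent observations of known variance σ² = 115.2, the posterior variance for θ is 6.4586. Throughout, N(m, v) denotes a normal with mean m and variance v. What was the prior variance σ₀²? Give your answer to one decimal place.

Posterior precision equals prior precision plus data precision: 1/σ_n² = 1/σ₀² + n/σ².
So 1/σ₀² = 1/6.4586 − 10/115.2 = 0.154832 − 0.086806 = 0.068026.
Hence σ₀² = 1/0.068026 ≈ 14.7.

σ₀² = 14.7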